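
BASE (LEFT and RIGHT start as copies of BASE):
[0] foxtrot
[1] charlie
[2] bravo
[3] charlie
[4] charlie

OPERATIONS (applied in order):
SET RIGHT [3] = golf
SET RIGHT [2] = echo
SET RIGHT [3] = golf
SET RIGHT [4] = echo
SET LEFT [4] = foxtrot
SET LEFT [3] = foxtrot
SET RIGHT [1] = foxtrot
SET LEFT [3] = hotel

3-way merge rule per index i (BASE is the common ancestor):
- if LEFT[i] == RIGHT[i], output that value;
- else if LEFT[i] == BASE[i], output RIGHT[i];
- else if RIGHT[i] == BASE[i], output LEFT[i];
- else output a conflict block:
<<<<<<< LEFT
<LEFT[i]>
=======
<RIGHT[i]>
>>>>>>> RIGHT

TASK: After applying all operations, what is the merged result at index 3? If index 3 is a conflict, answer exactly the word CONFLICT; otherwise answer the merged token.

Answer: CONFLICT

Derivation:
Final LEFT:  [foxtrot, charlie, bravo, hotel, foxtrot]
Final RIGHT: [foxtrot, foxtrot, echo, golf, echo]
i=0: L=foxtrot R=foxtrot -> agree -> foxtrot
i=1: L=charlie=BASE, R=foxtrot -> take RIGHT -> foxtrot
i=2: L=bravo=BASE, R=echo -> take RIGHT -> echo
i=3: BASE=charlie L=hotel R=golf all differ -> CONFLICT
i=4: BASE=charlie L=foxtrot R=echo all differ -> CONFLICT
Index 3 -> CONFLICT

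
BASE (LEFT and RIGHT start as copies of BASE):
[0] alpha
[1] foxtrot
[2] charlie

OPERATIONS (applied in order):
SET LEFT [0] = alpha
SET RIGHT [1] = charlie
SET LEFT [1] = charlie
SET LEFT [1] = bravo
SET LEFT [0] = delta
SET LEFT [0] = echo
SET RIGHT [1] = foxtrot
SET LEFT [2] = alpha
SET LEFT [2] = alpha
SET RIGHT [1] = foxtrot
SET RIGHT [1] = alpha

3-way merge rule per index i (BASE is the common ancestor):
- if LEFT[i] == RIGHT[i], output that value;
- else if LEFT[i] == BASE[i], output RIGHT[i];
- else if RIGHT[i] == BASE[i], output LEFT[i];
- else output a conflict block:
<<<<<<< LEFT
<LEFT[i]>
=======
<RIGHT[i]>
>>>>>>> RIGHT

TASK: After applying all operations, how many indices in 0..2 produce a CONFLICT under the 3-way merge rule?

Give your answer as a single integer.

Final LEFT:  [echo, bravo, alpha]
Final RIGHT: [alpha, alpha, charlie]
i=0: L=echo, R=alpha=BASE -> take LEFT -> echo
i=1: BASE=foxtrot L=bravo R=alpha all differ -> CONFLICT
i=2: L=alpha, R=charlie=BASE -> take LEFT -> alpha
Conflict count: 1

Answer: 1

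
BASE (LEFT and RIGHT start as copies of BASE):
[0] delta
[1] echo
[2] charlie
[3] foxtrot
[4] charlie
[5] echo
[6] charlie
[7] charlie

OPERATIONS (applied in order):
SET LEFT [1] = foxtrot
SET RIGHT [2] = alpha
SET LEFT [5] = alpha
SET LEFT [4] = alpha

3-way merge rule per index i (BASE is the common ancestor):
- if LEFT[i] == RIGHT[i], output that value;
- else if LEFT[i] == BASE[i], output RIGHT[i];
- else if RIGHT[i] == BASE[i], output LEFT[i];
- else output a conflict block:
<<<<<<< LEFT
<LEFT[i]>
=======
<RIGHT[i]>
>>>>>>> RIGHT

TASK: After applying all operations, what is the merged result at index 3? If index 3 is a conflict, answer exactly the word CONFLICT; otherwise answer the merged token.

Final LEFT:  [delta, foxtrot, charlie, foxtrot, alpha, alpha, charlie, charlie]
Final RIGHT: [delta, echo, alpha, foxtrot, charlie, echo, charlie, charlie]
i=0: L=delta R=delta -> agree -> delta
i=1: L=foxtrot, R=echo=BASE -> take LEFT -> foxtrot
i=2: L=charlie=BASE, R=alpha -> take RIGHT -> alpha
i=3: L=foxtrot R=foxtrot -> agree -> foxtrot
i=4: L=alpha, R=charlie=BASE -> take LEFT -> alpha
i=5: L=alpha, R=echo=BASE -> take LEFT -> alpha
i=6: L=charlie R=charlie -> agree -> charlie
i=7: L=charlie R=charlie -> agree -> charlie
Index 3 -> foxtrot

Answer: foxtrot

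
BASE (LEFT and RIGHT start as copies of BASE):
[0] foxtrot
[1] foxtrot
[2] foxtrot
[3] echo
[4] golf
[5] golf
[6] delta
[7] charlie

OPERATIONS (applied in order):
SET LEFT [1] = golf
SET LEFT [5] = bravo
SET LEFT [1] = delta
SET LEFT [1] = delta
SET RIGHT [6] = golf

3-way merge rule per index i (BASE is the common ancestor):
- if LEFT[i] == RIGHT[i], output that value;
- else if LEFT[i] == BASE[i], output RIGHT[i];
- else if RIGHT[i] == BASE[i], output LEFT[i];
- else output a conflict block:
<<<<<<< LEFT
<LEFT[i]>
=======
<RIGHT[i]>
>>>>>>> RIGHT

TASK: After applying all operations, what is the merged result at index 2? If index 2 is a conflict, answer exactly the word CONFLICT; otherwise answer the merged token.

Final LEFT:  [foxtrot, delta, foxtrot, echo, golf, bravo, delta, charlie]
Final RIGHT: [foxtrot, foxtrot, foxtrot, echo, golf, golf, golf, charlie]
i=0: L=foxtrot R=foxtrot -> agree -> foxtrot
i=1: L=delta, R=foxtrot=BASE -> take LEFT -> delta
i=2: L=foxtrot R=foxtrot -> agree -> foxtrot
i=3: L=echo R=echo -> agree -> echo
i=4: L=golf R=golf -> agree -> golf
i=5: L=bravo, R=golf=BASE -> take LEFT -> bravo
i=6: L=delta=BASE, R=golf -> take RIGHT -> golf
i=7: L=charlie R=charlie -> agree -> charlie
Index 2 -> foxtrot

Answer: foxtrot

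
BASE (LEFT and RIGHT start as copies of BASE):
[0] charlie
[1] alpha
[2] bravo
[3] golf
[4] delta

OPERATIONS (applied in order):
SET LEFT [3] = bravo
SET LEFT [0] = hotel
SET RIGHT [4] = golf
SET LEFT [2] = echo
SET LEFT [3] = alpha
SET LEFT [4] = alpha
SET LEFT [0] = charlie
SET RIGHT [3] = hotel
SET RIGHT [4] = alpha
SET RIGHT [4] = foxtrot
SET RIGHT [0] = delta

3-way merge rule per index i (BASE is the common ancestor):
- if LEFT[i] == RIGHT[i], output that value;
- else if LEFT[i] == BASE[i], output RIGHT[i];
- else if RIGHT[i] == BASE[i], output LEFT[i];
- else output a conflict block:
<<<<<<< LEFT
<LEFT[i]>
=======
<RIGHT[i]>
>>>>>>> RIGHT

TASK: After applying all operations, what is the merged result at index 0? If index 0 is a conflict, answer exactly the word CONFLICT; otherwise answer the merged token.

Answer: delta

Derivation:
Final LEFT:  [charlie, alpha, echo, alpha, alpha]
Final RIGHT: [delta, alpha, bravo, hotel, foxtrot]
i=0: L=charlie=BASE, R=delta -> take RIGHT -> delta
i=1: L=alpha R=alpha -> agree -> alpha
i=2: L=echo, R=bravo=BASE -> take LEFT -> echo
i=3: BASE=golf L=alpha R=hotel all differ -> CONFLICT
i=4: BASE=delta L=alpha R=foxtrot all differ -> CONFLICT
Index 0 -> delta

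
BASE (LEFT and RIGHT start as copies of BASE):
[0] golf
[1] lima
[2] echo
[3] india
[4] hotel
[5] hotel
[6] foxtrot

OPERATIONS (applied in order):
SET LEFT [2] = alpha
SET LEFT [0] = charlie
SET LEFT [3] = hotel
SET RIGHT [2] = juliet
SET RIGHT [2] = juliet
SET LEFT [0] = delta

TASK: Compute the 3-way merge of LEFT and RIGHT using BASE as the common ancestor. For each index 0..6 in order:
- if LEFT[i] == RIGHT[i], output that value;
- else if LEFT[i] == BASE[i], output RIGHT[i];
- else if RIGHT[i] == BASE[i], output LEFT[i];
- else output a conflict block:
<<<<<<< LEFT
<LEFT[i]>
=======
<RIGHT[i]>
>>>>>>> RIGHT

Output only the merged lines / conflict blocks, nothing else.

Final LEFT:  [delta, lima, alpha, hotel, hotel, hotel, foxtrot]
Final RIGHT: [golf, lima, juliet, india, hotel, hotel, foxtrot]
i=0: L=delta, R=golf=BASE -> take LEFT -> delta
i=1: L=lima R=lima -> agree -> lima
i=2: BASE=echo L=alpha R=juliet all differ -> CONFLICT
i=3: L=hotel, R=india=BASE -> take LEFT -> hotel
i=4: L=hotel R=hotel -> agree -> hotel
i=5: L=hotel R=hotel -> agree -> hotel
i=6: L=foxtrot R=foxtrot -> agree -> foxtrot

Answer: delta
lima
<<<<<<< LEFT
alpha
=======
juliet
>>>>>>> RIGHT
hotel
hotel
hotel
foxtrot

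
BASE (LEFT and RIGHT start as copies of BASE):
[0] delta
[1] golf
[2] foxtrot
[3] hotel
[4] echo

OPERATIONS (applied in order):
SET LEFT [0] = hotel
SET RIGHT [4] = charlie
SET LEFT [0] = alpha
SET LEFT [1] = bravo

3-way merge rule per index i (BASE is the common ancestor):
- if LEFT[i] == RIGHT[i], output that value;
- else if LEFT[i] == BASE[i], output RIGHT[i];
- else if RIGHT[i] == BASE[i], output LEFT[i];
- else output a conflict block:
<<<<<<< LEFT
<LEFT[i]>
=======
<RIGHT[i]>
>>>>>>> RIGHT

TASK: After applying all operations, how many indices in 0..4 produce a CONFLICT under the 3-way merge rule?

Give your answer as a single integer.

Answer: 0

Derivation:
Final LEFT:  [alpha, bravo, foxtrot, hotel, echo]
Final RIGHT: [delta, golf, foxtrot, hotel, charlie]
i=0: L=alpha, R=delta=BASE -> take LEFT -> alpha
i=1: L=bravo, R=golf=BASE -> take LEFT -> bravo
i=2: L=foxtrot R=foxtrot -> agree -> foxtrot
i=3: L=hotel R=hotel -> agree -> hotel
i=4: L=echo=BASE, R=charlie -> take RIGHT -> charlie
Conflict count: 0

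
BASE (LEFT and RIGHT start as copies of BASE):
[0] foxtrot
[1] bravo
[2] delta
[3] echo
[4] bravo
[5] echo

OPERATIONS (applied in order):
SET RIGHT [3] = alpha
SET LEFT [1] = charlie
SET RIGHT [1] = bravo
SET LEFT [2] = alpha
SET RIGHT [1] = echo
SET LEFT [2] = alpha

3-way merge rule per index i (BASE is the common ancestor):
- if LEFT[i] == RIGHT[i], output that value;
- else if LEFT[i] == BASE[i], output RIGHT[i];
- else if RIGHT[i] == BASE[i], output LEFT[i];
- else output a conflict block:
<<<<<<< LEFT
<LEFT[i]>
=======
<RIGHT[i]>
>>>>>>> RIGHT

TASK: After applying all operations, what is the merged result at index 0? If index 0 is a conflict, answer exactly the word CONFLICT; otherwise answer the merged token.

Final LEFT:  [foxtrot, charlie, alpha, echo, bravo, echo]
Final RIGHT: [foxtrot, echo, delta, alpha, bravo, echo]
i=0: L=foxtrot R=foxtrot -> agree -> foxtrot
i=1: BASE=bravo L=charlie R=echo all differ -> CONFLICT
i=2: L=alpha, R=delta=BASE -> take LEFT -> alpha
i=3: L=echo=BASE, R=alpha -> take RIGHT -> alpha
i=4: L=bravo R=bravo -> agree -> bravo
i=5: L=echo R=echo -> agree -> echo
Index 0 -> foxtrot

Answer: foxtrot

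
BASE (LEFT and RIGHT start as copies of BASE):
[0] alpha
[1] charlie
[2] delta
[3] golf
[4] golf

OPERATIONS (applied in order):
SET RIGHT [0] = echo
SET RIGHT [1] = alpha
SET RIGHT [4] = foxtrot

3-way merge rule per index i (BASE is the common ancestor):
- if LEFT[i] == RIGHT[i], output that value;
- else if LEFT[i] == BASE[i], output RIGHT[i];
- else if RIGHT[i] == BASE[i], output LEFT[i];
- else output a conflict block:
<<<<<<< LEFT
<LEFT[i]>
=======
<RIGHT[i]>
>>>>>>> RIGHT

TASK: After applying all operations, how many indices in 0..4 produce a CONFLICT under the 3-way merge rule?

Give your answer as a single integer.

Final LEFT:  [alpha, charlie, delta, golf, golf]
Final RIGHT: [echo, alpha, delta, golf, foxtrot]
i=0: L=alpha=BASE, R=echo -> take RIGHT -> echo
i=1: L=charlie=BASE, R=alpha -> take RIGHT -> alpha
i=2: L=delta R=delta -> agree -> delta
i=3: L=golf R=golf -> agree -> golf
i=4: L=golf=BASE, R=foxtrot -> take RIGHT -> foxtrot
Conflict count: 0

Answer: 0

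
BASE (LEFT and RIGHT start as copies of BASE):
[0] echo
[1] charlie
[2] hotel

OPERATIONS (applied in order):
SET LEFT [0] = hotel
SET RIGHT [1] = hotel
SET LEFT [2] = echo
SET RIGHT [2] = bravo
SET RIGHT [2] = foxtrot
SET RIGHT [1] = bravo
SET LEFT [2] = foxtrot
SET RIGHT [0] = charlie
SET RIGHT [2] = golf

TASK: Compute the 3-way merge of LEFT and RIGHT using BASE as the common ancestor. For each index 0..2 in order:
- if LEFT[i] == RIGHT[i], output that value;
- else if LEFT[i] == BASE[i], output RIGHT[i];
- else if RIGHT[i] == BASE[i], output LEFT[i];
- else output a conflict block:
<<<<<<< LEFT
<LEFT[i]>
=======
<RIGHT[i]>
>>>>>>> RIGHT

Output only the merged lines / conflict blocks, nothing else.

Answer: <<<<<<< LEFT
hotel
=======
charlie
>>>>>>> RIGHT
bravo
<<<<<<< LEFT
foxtrot
=======
golf
>>>>>>> RIGHT

Derivation:
Final LEFT:  [hotel, charlie, foxtrot]
Final RIGHT: [charlie, bravo, golf]
i=0: BASE=echo L=hotel R=charlie all differ -> CONFLICT
i=1: L=charlie=BASE, R=bravo -> take RIGHT -> bravo
i=2: BASE=hotel L=foxtrot R=golf all differ -> CONFLICT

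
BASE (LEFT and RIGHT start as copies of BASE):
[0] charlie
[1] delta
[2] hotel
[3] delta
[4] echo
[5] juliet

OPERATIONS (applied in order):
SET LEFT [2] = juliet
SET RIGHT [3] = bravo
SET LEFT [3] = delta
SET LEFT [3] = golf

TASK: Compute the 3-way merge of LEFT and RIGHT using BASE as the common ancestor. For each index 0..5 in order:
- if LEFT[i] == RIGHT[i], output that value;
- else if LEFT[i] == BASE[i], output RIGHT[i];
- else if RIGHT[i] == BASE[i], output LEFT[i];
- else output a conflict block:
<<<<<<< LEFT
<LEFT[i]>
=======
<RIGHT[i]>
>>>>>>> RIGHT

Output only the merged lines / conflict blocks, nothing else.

Final LEFT:  [charlie, delta, juliet, golf, echo, juliet]
Final RIGHT: [charlie, delta, hotel, bravo, echo, juliet]
i=0: L=charlie R=charlie -> agree -> charlie
i=1: L=delta R=delta -> agree -> delta
i=2: L=juliet, R=hotel=BASE -> take LEFT -> juliet
i=3: BASE=delta L=golf R=bravo all differ -> CONFLICT
i=4: L=echo R=echo -> agree -> echo
i=5: L=juliet R=juliet -> agree -> juliet

Answer: charlie
delta
juliet
<<<<<<< LEFT
golf
=======
bravo
>>>>>>> RIGHT
echo
juliet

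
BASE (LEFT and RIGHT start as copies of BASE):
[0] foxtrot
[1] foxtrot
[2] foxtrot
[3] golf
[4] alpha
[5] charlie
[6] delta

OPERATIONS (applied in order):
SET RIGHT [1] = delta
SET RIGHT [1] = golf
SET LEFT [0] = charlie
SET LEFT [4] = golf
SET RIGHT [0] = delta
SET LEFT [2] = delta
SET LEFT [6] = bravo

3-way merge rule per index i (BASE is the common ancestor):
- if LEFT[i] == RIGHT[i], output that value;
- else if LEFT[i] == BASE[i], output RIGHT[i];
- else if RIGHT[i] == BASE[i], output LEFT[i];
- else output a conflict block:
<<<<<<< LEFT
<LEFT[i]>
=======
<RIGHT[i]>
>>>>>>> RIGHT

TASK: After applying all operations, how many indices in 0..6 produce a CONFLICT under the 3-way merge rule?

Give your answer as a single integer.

Answer: 1

Derivation:
Final LEFT:  [charlie, foxtrot, delta, golf, golf, charlie, bravo]
Final RIGHT: [delta, golf, foxtrot, golf, alpha, charlie, delta]
i=0: BASE=foxtrot L=charlie R=delta all differ -> CONFLICT
i=1: L=foxtrot=BASE, R=golf -> take RIGHT -> golf
i=2: L=delta, R=foxtrot=BASE -> take LEFT -> delta
i=3: L=golf R=golf -> agree -> golf
i=4: L=golf, R=alpha=BASE -> take LEFT -> golf
i=5: L=charlie R=charlie -> agree -> charlie
i=6: L=bravo, R=delta=BASE -> take LEFT -> bravo
Conflict count: 1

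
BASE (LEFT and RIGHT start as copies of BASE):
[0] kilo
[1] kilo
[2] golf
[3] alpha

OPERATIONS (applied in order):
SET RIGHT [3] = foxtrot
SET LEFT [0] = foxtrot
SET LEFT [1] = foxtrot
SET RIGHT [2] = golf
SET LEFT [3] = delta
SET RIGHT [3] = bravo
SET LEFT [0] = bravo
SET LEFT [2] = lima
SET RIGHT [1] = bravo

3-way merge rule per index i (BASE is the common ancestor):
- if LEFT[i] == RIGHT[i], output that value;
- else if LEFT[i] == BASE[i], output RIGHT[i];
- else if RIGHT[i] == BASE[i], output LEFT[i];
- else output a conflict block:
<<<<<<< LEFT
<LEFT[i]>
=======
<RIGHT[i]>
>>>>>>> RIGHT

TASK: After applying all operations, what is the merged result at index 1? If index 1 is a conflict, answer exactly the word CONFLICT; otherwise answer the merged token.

Final LEFT:  [bravo, foxtrot, lima, delta]
Final RIGHT: [kilo, bravo, golf, bravo]
i=0: L=bravo, R=kilo=BASE -> take LEFT -> bravo
i=1: BASE=kilo L=foxtrot R=bravo all differ -> CONFLICT
i=2: L=lima, R=golf=BASE -> take LEFT -> lima
i=3: BASE=alpha L=delta R=bravo all differ -> CONFLICT
Index 1 -> CONFLICT

Answer: CONFLICT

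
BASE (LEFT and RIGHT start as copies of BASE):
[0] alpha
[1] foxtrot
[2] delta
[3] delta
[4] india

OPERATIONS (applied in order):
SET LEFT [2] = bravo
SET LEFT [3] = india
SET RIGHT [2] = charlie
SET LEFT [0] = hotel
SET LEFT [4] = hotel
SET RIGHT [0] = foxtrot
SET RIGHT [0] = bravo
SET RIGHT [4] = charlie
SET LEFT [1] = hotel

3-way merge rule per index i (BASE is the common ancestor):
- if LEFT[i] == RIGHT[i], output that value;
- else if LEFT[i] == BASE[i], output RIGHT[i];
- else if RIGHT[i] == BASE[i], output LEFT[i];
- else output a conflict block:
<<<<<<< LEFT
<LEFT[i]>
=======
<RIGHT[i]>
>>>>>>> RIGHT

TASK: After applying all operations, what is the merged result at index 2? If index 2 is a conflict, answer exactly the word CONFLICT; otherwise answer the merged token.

Answer: CONFLICT

Derivation:
Final LEFT:  [hotel, hotel, bravo, india, hotel]
Final RIGHT: [bravo, foxtrot, charlie, delta, charlie]
i=0: BASE=alpha L=hotel R=bravo all differ -> CONFLICT
i=1: L=hotel, R=foxtrot=BASE -> take LEFT -> hotel
i=2: BASE=delta L=bravo R=charlie all differ -> CONFLICT
i=3: L=india, R=delta=BASE -> take LEFT -> india
i=4: BASE=india L=hotel R=charlie all differ -> CONFLICT
Index 2 -> CONFLICT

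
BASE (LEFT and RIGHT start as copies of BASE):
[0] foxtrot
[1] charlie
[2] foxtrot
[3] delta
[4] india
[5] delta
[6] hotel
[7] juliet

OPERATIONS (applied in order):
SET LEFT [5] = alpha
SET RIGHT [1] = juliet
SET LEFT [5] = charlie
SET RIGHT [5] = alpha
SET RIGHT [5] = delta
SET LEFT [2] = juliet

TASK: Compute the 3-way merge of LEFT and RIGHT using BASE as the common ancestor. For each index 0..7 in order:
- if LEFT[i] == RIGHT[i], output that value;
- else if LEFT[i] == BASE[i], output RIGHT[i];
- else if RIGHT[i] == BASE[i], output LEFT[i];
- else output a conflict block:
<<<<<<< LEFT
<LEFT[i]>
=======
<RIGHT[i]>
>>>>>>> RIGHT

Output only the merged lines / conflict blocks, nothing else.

Final LEFT:  [foxtrot, charlie, juliet, delta, india, charlie, hotel, juliet]
Final RIGHT: [foxtrot, juliet, foxtrot, delta, india, delta, hotel, juliet]
i=0: L=foxtrot R=foxtrot -> agree -> foxtrot
i=1: L=charlie=BASE, R=juliet -> take RIGHT -> juliet
i=2: L=juliet, R=foxtrot=BASE -> take LEFT -> juliet
i=3: L=delta R=delta -> agree -> delta
i=4: L=india R=india -> agree -> india
i=5: L=charlie, R=delta=BASE -> take LEFT -> charlie
i=6: L=hotel R=hotel -> agree -> hotel
i=7: L=juliet R=juliet -> agree -> juliet

Answer: foxtrot
juliet
juliet
delta
india
charlie
hotel
juliet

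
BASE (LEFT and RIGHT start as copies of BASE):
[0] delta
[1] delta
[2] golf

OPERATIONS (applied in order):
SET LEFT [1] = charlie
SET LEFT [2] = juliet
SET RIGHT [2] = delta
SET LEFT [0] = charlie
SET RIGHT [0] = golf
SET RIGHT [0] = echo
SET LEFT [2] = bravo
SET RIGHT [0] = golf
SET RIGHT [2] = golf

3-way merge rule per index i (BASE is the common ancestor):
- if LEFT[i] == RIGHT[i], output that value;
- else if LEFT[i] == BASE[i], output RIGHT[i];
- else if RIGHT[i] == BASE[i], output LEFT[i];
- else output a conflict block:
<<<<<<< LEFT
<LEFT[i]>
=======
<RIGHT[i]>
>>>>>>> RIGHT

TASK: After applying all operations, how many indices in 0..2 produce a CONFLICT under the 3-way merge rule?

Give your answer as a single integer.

Final LEFT:  [charlie, charlie, bravo]
Final RIGHT: [golf, delta, golf]
i=0: BASE=delta L=charlie R=golf all differ -> CONFLICT
i=1: L=charlie, R=delta=BASE -> take LEFT -> charlie
i=2: L=bravo, R=golf=BASE -> take LEFT -> bravo
Conflict count: 1

Answer: 1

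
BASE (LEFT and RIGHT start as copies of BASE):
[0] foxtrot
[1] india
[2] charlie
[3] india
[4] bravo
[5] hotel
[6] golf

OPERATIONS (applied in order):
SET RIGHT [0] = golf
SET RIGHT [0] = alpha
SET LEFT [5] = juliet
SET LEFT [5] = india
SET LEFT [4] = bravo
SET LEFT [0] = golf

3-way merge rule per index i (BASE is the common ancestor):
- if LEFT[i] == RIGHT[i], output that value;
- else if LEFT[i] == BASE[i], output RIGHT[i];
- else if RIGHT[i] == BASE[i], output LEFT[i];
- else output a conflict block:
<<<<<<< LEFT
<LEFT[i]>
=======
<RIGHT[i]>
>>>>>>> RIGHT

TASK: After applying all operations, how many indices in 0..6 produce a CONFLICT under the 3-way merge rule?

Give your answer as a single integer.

Answer: 1

Derivation:
Final LEFT:  [golf, india, charlie, india, bravo, india, golf]
Final RIGHT: [alpha, india, charlie, india, bravo, hotel, golf]
i=0: BASE=foxtrot L=golf R=alpha all differ -> CONFLICT
i=1: L=india R=india -> agree -> india
i=2: L=charlie R=charlie -> agree -> charlie
i=3: L=india R=india -> agree -> india
i=4: L=bravo R=bravo -> agree -> bravo
i=5: L=india, R=hotel=BASE -> take LEFT -> india
i=6: L=golf R=golf -> agree -> golf
Conflict count: 1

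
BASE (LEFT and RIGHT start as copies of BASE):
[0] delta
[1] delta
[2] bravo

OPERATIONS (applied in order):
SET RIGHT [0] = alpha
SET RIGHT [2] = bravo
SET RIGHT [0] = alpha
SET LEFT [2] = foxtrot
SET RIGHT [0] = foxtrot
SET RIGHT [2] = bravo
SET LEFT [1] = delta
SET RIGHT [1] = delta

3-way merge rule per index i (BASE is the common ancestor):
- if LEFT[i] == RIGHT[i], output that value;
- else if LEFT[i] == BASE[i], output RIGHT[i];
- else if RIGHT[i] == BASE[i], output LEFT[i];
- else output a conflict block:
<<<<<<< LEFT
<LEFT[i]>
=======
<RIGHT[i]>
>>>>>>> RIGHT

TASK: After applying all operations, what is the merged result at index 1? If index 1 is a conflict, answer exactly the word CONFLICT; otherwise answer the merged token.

Final LEFT:  [delta, delta, foxtrot]
Final RIGHT: [foxtrot, delta, bravo]
i=0: L=delta=BASE, R=foxtrot -> take RIGHT -> foxtrot
i=1: L=delta R=delta -> agree -> delta
i=2: L=foxtrot, R=bravo=BASE -> take LEFT -> foxtrot
Index 1 -> delta

Answer: delta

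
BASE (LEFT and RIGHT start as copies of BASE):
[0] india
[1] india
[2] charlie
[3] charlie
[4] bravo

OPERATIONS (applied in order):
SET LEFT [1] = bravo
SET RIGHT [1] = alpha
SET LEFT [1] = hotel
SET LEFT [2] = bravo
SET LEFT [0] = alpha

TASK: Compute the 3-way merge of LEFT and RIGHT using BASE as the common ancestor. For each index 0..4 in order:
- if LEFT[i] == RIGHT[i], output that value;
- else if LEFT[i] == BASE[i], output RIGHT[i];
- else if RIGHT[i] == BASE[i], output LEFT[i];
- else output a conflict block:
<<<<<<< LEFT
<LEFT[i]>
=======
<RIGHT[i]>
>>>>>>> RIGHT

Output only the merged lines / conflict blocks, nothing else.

Final LEFT:  [alpha, hotel, bravo, charlie, bravo]
Final RIGHT: [india, alpha, charlie, charlie, bravo]
i=0: L=alpha, R=india=BASE -> take LEFT -> alpha
i=1: BASE=india L=hotel R=alpha all differ -> CONFLICT
i=2: L=bravo, R=charlie=BASE -> take LEFT -> bravo
i=3: L=charlie R=charlie -> agree -> charlie
i=4: L=bravo R=bravo -> agree -> bravo

Answer: alpha
<<<<<<< LEFT
hotel
=======
alpha
>>>>>>> RIGHT
bravo
charlie
bravo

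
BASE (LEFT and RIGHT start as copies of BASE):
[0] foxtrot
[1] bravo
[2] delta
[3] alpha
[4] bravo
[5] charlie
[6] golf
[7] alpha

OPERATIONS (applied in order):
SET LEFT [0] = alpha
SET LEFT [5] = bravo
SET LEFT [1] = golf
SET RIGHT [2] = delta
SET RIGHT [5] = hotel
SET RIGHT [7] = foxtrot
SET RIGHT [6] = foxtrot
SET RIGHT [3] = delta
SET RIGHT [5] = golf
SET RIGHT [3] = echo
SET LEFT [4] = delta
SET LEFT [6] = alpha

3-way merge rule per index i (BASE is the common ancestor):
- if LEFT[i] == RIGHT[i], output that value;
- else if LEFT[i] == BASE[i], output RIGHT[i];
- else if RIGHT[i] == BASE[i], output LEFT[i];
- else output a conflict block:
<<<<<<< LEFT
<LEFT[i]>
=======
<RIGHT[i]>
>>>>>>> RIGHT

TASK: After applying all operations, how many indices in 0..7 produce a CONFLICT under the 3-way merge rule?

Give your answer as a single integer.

Answer: 2

Derivation:
Final LEFT:  [alpha, golf, delta, alpha, delta, bravo, alpha, alpha]
Final RIGHT: [foxtrot, bravo, delta, echo, bravo, golf, foxtrot, foxtrot]
i=0: L=alpha, R=foxtrot=BASE -> take LEFT -> alpha
i=1: L=golf, R=bravo=BASE -> take LEFT -> golf
i=2: L=delta R=delta -> agree -> delta
i=3: L=alpha=BASE, R=echo -> take RIGHT -> echo
i=4: L=delta, R=bravo=BASE -> take LEFT -> delta
i=5: BASE=charlie L=bravo R=golf all differ -> CONFLICT
i=6: BASE=golf L=alpha R=foxtrot all differ -> CONFLICT
i=7: L=alpha=BASE, R=foxtrot -> take RIGHT -> foxtrot
Conflict count: 2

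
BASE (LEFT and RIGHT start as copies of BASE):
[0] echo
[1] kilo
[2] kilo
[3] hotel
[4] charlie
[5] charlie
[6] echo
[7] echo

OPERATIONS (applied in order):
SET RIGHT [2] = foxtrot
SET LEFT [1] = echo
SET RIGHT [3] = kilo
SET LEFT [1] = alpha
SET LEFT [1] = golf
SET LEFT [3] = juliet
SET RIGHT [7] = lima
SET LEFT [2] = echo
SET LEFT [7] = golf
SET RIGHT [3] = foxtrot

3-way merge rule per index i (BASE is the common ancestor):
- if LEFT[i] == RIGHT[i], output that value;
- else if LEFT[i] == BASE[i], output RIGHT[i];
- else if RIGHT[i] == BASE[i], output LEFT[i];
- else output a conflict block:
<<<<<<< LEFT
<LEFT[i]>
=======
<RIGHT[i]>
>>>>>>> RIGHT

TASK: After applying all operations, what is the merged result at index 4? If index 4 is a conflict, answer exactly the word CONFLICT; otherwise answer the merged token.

Final LEFT:  [echo, golf, echo, juliet, charlie, charlie, echo, golf]
Final RIGHT: [echo, kilo, foxtrot, foxtrot, charlie, charlie, echo, lima]
i=0: L=echo R=echo -> agree -> echo
i=1: L=golf, R=kilo=BASE -> take LEFT -> golf
i=2: BASE=kilo L=echo R=foxtrot all differ -> CONFLICT
i=3: BASE=hotel L=juliet R=foxtrot all differ -> CONFLICT
i=4: L=charlie R=charlie -> agree -> charlie
i=5: L=charlie R=charlie -> agree -> charlie
i=6: L=echo R=echo -> agree -> echo
i=7: BASE=echo L=golf R=lima all differ -> CONFLICT
Index 4 -> charlie

Answer: charlie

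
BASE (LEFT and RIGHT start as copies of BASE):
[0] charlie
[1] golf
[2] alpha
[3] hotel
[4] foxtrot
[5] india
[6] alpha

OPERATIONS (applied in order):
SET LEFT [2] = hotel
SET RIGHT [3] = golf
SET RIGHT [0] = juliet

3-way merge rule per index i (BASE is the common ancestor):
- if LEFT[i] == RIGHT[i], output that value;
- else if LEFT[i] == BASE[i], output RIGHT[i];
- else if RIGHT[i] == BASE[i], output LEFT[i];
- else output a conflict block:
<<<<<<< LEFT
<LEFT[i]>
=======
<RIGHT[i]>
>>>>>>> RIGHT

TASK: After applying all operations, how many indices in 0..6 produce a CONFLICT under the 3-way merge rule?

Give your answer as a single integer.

Answer: 0

Derivation:
Final LEFT:  [charlie, golf, hotel, hotel, foxtrot, india, alpha]
Final RIGHT: [juliet, golf, alpha, golf, foxtrot, india, alpha]
i=0: L=charlie=BASE, R=juliet -> take RIGHT -> juliet
i=1: L=golf R=golf -> agree -> golf
i=2: L=hotel, R=alpha=BASE -> take LEFT -> hotel
i=3: L=hotel=BASE, R=golf -> take RIGHT -> golf
i=4: L=foxtrot R=foxtrot -> agree -> foxtrot
i=5: L=india R=india -> agree -> india
i=6: L=alpha R=alpha -> agree -> alpha
Conflict count: 0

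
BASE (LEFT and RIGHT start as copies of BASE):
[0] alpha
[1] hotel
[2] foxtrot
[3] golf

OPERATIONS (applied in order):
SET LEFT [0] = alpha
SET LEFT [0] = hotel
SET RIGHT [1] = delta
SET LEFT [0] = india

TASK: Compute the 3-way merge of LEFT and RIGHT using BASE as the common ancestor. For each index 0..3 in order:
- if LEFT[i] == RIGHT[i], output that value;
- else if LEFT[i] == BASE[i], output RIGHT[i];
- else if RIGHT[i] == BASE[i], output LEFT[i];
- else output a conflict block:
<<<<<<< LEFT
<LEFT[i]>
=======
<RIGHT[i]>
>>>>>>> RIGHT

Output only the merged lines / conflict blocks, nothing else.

Answer: india
delta
foxtrot
golf

Derivation:
Final LEFT:  [india, hotel, foxtrot, golf]
Final RIGHT: [alpha, delta, foxtrot, golf]
i=0: L=india, R=alpha=BASE -> take LEFT -> india
i=1: L=hotel=BASE, R=delta -> take RIGHT -> delta
i=2: L=foxtrot R=foxtrot -> agree -> foxtrot
i=3: L=golf R=golf -> agree -> golf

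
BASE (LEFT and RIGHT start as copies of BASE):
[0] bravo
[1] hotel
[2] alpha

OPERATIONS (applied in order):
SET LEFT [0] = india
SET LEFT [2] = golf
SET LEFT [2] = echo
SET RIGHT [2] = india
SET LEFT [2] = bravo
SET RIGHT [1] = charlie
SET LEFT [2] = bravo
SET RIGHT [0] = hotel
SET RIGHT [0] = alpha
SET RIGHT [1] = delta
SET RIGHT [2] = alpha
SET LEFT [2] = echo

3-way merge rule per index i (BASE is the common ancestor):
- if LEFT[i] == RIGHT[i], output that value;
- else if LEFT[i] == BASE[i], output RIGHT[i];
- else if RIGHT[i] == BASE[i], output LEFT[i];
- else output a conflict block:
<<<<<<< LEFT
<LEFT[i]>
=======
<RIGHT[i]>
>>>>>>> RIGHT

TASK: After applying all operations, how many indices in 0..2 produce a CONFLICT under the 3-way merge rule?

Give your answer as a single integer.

Final LEFT:  [india, hotel, echo]
Final RIGHT: [alpha, delta, alpha]
i=0: BASE=bravo L=india R=alpha all differ -> CONFLICT
i=1: L=hotel=BASE, R=delta -> take RIGHT -> delta
i=2: L=echo, R=alpha=BASE -> take LEFT -> echo
Conflict count: 1

Answer: 1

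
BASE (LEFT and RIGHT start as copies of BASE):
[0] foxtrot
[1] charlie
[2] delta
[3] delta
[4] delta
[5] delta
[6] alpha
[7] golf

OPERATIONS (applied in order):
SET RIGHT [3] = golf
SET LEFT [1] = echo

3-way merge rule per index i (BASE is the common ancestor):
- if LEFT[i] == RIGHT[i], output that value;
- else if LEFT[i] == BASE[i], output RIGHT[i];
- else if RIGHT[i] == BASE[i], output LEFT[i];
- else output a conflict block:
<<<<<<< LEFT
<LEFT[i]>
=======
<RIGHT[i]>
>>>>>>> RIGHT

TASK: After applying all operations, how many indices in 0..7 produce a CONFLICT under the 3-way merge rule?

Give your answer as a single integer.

Final LEFT:  [foxtrot, echo, delta, delta, delta, delta, alpha, golf]
Final RIGHT: [foxtrot, charlie, delta, golf, delta, delta, alpha, golf]
i=0: L=foxtrot R=foxtrot -> agree -> foxtrot
i=1: L=echo, R=charlie=BASE -> take LEFT -> echo
i=2: L=delta R=delta -> agree -> delta
i=3: L=delta=BASE, R=golf -> take RIGHT -> golf
i=4: L=delta R=delta -> agree -> delta
i=5: L=delta R=delta -> agree -> delta
i=6: L=alpha R=alpha -> agree -> alpha
i=7: L=golf R=golf -> agree -> golf
Conflict count: 0

Answer: 0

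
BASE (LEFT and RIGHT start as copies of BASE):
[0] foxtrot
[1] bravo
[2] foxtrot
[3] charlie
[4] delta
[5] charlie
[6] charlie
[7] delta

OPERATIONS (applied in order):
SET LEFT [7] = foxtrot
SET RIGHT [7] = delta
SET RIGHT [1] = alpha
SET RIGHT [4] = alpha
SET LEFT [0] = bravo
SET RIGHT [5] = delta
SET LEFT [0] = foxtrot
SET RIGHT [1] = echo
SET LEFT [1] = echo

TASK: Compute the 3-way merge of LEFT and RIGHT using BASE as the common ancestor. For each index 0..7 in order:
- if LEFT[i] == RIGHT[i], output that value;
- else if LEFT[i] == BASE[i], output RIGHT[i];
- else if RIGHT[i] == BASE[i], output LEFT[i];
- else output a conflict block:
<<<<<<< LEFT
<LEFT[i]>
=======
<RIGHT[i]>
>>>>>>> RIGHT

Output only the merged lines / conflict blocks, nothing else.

Final LEFT:  [foxtrot, echo, foxtrot, charlie, delta, charlie, charlie, foxtrot]
Final RIGHT: [foxtrot, echo, foxtrot, charlie, alpha, delta, charlie, delta]
i=0: L=foxtrot R=foxtrot -> agree -> foxtrot
i=1: L=echo R=echo -> agree -> echo
i=2: L=foxtrot R=foxtrot -> agree -> foxtrot
i=3: L=charlie R=charlie -> agree -> charlie
i=4: L=delta=BASE, R=alpha -> take RIGHT -> alpha
i=5: L=charlie=BASE, R=delta -> take RIGHT -> delta
i=6: L=charlie R=charlie -> agree -> charlie
i=7: L=foxtrot, R=delta=BASE -> take LEFT -> foxtrot

Answer: foxtrot
echo
foxtrot
charlie
alpha
delta
charlie
foxtrot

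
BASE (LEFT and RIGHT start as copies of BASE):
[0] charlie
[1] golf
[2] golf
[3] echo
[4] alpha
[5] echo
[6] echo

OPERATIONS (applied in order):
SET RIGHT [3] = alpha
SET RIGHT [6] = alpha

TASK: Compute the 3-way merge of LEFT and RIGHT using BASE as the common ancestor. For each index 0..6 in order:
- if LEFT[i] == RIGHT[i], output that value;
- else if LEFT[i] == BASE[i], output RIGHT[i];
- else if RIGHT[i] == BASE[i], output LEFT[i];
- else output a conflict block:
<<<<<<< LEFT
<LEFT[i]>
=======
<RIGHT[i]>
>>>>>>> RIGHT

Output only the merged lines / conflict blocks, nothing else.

Answer: charlie
golf
golf
alpha
alpha
echo
alpha

Derivation:
Final LEFT:  [charlie, golf, golf, echo, alpha, echo, echo]
Final RIGHT: [charlie, golf, golf, alpha, alpha, echo, alpha]
i=0: L=charlie R=charlie -> agree -> charlie
i=1: L=golf R=golf -> agree -> golf
i=2: L=golf R=golf -> agree -> golf
i=3: L=echo=BASE, R=alpha -> take RIGHT -> alpha
i=4: L=alpha R=alpha -> agree -> alpha
i=5: L=echo R=echo -> agree -> echo
i=6: L=echo=BASE, R=alpha -> take RIGHT -> alpha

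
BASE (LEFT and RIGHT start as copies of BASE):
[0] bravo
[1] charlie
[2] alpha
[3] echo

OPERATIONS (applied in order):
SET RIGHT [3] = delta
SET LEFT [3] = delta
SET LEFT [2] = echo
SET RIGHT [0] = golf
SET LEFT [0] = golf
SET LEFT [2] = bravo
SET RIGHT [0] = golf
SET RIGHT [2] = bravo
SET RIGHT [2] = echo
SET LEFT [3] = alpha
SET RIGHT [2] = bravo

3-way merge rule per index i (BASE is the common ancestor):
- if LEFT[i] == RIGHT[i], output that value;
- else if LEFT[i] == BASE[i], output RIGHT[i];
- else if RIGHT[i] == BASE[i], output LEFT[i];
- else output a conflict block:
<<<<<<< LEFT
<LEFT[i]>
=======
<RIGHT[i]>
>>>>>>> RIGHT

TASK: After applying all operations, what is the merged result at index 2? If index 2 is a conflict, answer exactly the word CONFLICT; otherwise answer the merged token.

Final LEFT:  [golf, charlie, bravo, alpha]
Final RIGHT: [golf, charlie, bravo, delta]
i=0: L=golf R=golf -> agree -> golf
i=1: L=charlie R=charlie -> agree -> charlie
i=2: L=bravo R=bravo -> agree -> bravo
i=3: BASE=echo L=alpha R=delta all differ -> CONFLICT
Index 2 -> bravo

Answer: bravo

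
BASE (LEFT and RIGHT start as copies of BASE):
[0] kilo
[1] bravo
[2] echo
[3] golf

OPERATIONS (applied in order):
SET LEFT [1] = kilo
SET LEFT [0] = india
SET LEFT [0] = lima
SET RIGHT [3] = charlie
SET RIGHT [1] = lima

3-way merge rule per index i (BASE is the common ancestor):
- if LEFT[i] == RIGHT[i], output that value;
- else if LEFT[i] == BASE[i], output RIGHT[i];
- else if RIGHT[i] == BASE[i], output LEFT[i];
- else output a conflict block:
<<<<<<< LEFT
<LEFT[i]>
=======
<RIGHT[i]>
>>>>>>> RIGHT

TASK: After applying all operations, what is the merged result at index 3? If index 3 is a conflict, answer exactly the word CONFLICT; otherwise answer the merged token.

Answer: charlie

Derivation:
Final LEFT:  [lima, kilo, echo, golf]
Final RIGHT: [kilo, lima, echo, charlie]
i=0: L=lima, R=kilo=BASE -> take LEFT -> lima
i=1: BASE=bravo L=kilo R=lima all differ -> CONFLICT
i=2: L=echo R=echo -> agree -> echo
i=3: L=golf=BASE, R=charlie -> take RIGHT -> charlie
Index 3 -> charlie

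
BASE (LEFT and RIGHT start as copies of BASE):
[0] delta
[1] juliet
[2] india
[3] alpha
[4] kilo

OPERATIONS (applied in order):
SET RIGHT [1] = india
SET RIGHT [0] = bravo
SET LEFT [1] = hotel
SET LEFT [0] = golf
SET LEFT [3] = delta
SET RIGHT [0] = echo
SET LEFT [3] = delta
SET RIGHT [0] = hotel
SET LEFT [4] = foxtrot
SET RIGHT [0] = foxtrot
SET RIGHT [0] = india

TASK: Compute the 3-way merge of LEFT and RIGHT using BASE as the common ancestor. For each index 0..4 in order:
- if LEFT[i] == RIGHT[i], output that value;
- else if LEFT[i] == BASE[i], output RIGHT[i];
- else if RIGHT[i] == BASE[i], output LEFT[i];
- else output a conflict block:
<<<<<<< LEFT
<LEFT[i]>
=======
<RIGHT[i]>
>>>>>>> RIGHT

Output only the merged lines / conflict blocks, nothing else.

Final LEFT:  [golf, hotel, india, delta, foxtrot]
Final RIGHT: [india, india, india, alpha, kilo]
i=0: BASE=delta L=golf R=india all differ -> CONFLICT
i=1: BASE=juliet L=hotel R=india all differ -> CONFLICT
i=2: L=india R=india -> agree -> india
i=3: L=delta, R=alpha=BASE -> take LEFT -> delta
i=4: L=foxtrot, R=kilo=BASE -> take LEFT -> foxtrot

Answer: <<<<<<< LEFT
golf
=======
india
>>>>>>> RIGHT
<<<<<<< LEFT
hotel
=======
india
>>>>>>> RIGHT
india
delta
foxtrot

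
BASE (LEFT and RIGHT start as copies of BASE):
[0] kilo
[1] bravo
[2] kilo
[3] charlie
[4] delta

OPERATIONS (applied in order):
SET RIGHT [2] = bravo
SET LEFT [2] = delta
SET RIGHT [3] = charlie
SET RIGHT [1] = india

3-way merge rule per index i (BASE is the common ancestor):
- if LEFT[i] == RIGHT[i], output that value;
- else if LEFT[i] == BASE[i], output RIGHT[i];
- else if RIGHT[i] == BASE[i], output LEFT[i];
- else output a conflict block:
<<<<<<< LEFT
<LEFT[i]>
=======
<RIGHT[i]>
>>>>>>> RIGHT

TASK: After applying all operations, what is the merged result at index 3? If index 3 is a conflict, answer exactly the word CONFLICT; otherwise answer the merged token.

Answer: charlie

Derivation:
Final LEFT:  [kilo, bravo, delta, charlie, delta]
Final RIGHT: [kilo, india, bravo, charlie, delta]
i=0: L=kilo R=kilo -> agree -> kilo
i=1: L=bravo=BASE, R=india -> take RIGHT -> india
i=2: BASE=kilo L=delta R=bravo all differ -> CONFLICT
i=3: L=charlie R=charlie -> agree -> charlie
i=4: L=delta R=delta -> agree -> delta
Index 3 -> charlie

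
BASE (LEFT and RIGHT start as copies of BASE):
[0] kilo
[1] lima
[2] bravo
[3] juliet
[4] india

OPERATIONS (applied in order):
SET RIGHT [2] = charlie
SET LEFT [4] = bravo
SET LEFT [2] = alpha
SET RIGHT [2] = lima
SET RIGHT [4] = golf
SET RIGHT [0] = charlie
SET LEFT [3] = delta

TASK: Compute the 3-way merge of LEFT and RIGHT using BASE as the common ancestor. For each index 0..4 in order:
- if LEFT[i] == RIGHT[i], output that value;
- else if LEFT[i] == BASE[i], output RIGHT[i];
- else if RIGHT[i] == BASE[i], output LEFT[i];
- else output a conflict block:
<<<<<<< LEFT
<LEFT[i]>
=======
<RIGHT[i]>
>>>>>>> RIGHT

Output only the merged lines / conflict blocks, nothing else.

Answer: charlie
lima
<<<<<<< LEFT
alpha
=======
lima
>>>>>>> RIGHT
delta
<<<<<<< LEFT
bravo
=======
golf
>>>>>>> RIGHT

Derivation:
Final LEFT:  [kilo, lima, alpha, delta, bravo]
Final RIGHT: [charlie, lima, lima, juliet, golf]
i=0: L=kilo=BASE, R=charlie -> take RIGHT -> charlie
i=1: L=lima R=lima -> agree -> lima
i=2: BASE=bravo L=alpha R=lima all differ -> CONFLICT
i=3: L=delta, R=juliet=BASE -> take LEFT -> delta
i=4: BASE=india L=bravo R=golf all differ -> CONFLICT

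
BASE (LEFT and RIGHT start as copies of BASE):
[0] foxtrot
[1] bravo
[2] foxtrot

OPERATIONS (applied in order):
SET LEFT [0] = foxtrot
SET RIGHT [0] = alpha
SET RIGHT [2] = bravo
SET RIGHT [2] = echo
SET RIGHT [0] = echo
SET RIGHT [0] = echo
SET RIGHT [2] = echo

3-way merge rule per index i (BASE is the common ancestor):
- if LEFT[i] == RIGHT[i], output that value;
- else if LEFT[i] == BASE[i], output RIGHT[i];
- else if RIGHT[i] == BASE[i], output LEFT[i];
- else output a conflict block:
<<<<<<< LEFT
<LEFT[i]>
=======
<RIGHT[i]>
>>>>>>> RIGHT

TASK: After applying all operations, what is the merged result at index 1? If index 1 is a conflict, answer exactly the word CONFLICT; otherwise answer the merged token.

Answer: bravo

Derivation:
Final LEFT:  [foxtrot, bravo, foxtrot]
Final RIGHT: [echo, bravo, echo]
i=0: L=foxtrot=BASE, R=echo -> take RIGHT -> echo
i=1: L=bravo R=bravo -> agree -> bravo
i=2: L=foxtrot=BASE, R=echo -> take RIGHT -> echo
Index 1 -> bravo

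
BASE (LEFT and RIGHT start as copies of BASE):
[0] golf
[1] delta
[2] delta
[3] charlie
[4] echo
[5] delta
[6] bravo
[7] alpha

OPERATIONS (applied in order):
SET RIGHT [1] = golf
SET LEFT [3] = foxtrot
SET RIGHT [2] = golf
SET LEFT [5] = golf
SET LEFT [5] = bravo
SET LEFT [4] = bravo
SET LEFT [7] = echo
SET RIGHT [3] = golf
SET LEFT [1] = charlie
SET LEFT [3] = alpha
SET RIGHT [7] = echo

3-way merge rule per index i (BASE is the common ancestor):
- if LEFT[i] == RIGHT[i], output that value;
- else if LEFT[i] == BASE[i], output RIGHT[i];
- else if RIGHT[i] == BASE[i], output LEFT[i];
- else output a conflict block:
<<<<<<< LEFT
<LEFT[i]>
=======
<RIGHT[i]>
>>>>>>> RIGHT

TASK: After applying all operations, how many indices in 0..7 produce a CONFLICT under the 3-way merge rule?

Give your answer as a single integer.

Answer: 2

Derivation:
Final LEFT:  [golf, charlie, delta, alpha, bravo, bravo, bravo, echo]
Final RIGHT: [golf, golf, golf, golf, echo, delta, bravo, echo]
i=0: L=golf R=golf -> agree -> golf
i=1: BASE=delta L=charlie R=golf all differ -> CONFLICT
i=2: L=delta=BASE, R=golf -> take RIGHT -> golf
i=3: BASE=charlie L=alpha R=golf all differ -> CONFLICT
i=4: L=bravo, R=echo=BASE -> take LEFT -> bravo
i=5: L=bravo, R=delta=BASE -> take LEFT -> bravo
i=6: L=bravo R=bravo -> agree -> bravo
i=7: L=echo R=echo -> agree -> echo
Conflict count: 2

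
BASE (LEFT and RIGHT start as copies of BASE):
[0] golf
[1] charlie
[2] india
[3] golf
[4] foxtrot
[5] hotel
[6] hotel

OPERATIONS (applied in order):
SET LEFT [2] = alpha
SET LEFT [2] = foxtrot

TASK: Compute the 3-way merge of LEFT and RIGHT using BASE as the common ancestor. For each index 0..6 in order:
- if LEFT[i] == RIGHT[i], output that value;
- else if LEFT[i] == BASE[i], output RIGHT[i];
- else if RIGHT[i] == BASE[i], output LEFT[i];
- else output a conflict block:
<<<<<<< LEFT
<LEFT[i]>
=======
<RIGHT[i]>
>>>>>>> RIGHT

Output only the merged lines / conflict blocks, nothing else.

Final LEFT:  [golf, charlie, foxtrot, golf, foxtrot, hotel, hotel]
Final RIGHT: [golf, charlie, india, golf, foxtrot, hotel, hotel]
i=0: L=golf R=golf -> agree -> golf
i=1: L=charlie R=charlie -> agree -> charlie
i=2: L=foxtrot, R=india=BASE -> take LEFT -> foxtrot
i=3: L=golf R=golf -> agree -> golf
i=4: L=foxtrot R=foxtrot -> agree -> foxtrot
i=5: L=hotel R=hotel -> agree -> hotel
i=6: L=hotel R=hotel -> agree -> hotel

Answer: golf
charlie
foxtrot
golf
foxtrot
hotel
hotel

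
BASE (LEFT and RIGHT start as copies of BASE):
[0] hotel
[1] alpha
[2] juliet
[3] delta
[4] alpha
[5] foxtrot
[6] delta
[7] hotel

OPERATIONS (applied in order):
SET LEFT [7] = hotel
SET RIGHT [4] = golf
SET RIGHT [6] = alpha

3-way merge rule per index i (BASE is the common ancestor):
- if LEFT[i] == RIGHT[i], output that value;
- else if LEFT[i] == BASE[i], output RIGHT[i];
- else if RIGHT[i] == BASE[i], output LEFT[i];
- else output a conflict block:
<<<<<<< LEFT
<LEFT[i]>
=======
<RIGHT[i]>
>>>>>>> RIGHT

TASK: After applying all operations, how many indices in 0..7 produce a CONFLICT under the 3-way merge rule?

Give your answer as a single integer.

Final LEFT:  [hotel, alpha, juliet, delta, alpha, foxtrot, delta, hotel]
Final RIGHT: [hotel, alpha, juliet, delta, golf, foxtrot, alpha, hotel]
i=0: L=hotel R=hotel -> agree -> hotel
i=1: L=alpha R=alpha -> agree -> alpha
i=2: L=juliet R=juliet -> agree -> juliet
i=3: L=delta R=delta -> agree -> delta
i=4: L=alpha=BASE, R=golf -> take RIGHT -> golf
i=5: L=foxtrot R=foxtrot -> agree -> foxtrot
i=6: L=delta=BASE, R=alpha -> take RIGHT -> alpha
i=7: L=hotel R=hotel -> agree -> hotel
Conflict count: 0

Answer: 0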